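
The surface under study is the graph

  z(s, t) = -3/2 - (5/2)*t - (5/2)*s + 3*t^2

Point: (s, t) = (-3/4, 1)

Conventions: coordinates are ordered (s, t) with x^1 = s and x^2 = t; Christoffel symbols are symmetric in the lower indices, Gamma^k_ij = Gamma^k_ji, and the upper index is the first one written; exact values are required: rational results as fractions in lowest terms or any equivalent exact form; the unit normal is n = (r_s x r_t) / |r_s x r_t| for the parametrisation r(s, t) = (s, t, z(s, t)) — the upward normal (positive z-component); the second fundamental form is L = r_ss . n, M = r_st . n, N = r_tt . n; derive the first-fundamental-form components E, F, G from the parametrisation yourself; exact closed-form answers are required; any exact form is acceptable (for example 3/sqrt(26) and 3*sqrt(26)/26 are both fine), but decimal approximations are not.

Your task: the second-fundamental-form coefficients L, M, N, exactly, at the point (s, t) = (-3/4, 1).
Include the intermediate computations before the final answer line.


z_s = -5/2, z_t = 7/2, z_ss = 0, z_st = 0, z_tt = 6
E = 29/4, F = -35/4, G = 53/4; answer radicand W^2 = 39/2
unnormalised second-form numerators: l = 0, m = 0, n = 6; L = l/sqrt(39/2), and similarly M = m/sqrt(W^2), N = n/sqrt(W^2)

Answer: L = 0, M = 0, N = 2*sqrt(78)/13


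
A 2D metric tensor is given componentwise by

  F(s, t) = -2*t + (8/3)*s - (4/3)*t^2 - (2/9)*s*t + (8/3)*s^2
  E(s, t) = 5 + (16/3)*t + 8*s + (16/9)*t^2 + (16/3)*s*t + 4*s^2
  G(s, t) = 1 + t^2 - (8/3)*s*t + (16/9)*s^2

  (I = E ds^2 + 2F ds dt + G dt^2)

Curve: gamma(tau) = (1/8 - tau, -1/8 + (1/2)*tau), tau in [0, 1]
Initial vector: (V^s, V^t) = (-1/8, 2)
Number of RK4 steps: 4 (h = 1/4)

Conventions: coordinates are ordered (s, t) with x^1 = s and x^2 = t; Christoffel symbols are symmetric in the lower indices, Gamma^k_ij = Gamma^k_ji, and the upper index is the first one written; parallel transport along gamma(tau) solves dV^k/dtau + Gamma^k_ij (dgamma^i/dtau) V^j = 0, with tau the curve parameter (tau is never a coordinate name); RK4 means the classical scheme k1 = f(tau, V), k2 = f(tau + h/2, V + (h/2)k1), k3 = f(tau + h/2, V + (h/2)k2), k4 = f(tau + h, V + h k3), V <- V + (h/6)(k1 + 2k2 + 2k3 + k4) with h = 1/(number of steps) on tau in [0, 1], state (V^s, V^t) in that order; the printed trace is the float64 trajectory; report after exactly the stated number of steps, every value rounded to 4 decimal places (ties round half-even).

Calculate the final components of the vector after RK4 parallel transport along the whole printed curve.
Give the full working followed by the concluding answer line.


gamma'(tau) = (-1, 1/2); f(tau, V)^k = -Gamma^k_ij(gamma(tau)) gamma'^i(tau) V^j; h = 1/4; intermediate values shown to 6 dp
curve data and Christoffel symbols at the stage parameters:
  tau = 0.000000: gamma = (0.125000, -0.125000), gamma' = (-1.000000, 0.500000); Gamma_sss = 0.768000, Gamma_sst = 0.512000, Gamma_stt = -0.384000, Gamma_tss = 0.107520, Gamma_tst = 0.071680, Gamma_ttt = -0.053760
  tau = 0.125000: gamma = (0.000000, -0.062500), gamma' = (-1.000000, 0.500000); Gamma_sss = 0.819523, Gamma_sst = 0.546349, Gamma_stt = -0.409762, Gamma_tss = 0.026724, Gamma_tst = 0.017816, Gamma_ttt = -0.013362
  tau = 0.250000: gamma = (-0.125000, 0.000000), gamma' = (-1.000000, 0.500000); Gamma_sss = 0.855688, Gamma_sst = 0.570458, Gamma_stt = -0.427844, Gamma_tss = -0.081494, Gamma_tst = -0.054329, Gamma_ttt = 0.040747
  tau = 0.375000: gamma = (-0.250000, 0.062500), gamma' = (-1.000000, 0.500000); Gamma_sss = 0.864353, Gamma_sst = 0.576235, Gamma_stt = -0.432176, Gamma_tss = -0.216088, Gamma_tst = -0.144059, Gamma_ttt = 0.108044
  tau = 0.500000: gamma = (-0.375000, 0.125000), gamma' = (-1.000000, 0.500000); Gamma_sss = 0.833929, Gamma_sst = 0.555953, Gamma_stt = -0.416965, Gamma_tss = -0.367910, Gamma_tst = -0.245273, Gamma_ttt = 0.183955
  tau = 0.625000: gamma = (-0.500000, 0.187500), gamma' = (-1.000000, 0.500000); Gamma_sss = 0.759394, Gamma_sst = 0.506262, Gamma_stt = -0.379697, Gamma_tss = -0.518919, Gamma_tst = -0.345946, Gamma_ttt = 0.259459
  tau = 0.750000: gamma = (-0.625000, 0.250000), gamma' = (-1.000000, 0.500000); Gamma_sss = 0.647303, Gamma_sst = 0.431535, Gamma_stt = -0.323651, Gamma_tss = -0.647303, Gamma_tst = -0.431535, Gamma_ttt = 0.323651
  tau = 0.875000: gamma = (-0.750000, 0.312500), gamma' = (-1.000000, 0.500000); Gamma_sss = 0.514557, Gamma_sst = 0.343038, Gamma_stt = -0.257279, Gamma_tss = -0.736752, Gamma_tst = -0.491168, Gamma_ttt = 0.368376
  tau = 1.000000: gamma = (-0.875000, 0.375000), gamma' = (-1.000000, 0.500000); Gamma_sss = 0.380784, Gamma_sst = 0.253856, Gamma_stt = -0.190392, Gamma_tss = -0.782724, Gamma_tst = -0.521816, Gamma_ttt = 0.391362
step 0: V^s = -0.1250, V^t = 2.0000
step 1: k1 = (1.344000, 0.188160), k2 = (1.543621, 0.050335), k3 = (1.544311, 0.050358), k4 = (1.727570, -0.164530); V <- V + (h/6)(k1 + 2k2 + 2k3 + k4): V^s = 0.2603, V^t = 2.0094
step 2: k1 = (1.724611, -0.164249), k2 = (1.850030, -0.462507), k3 = (1.829524, -0.457381), k4 = (1.847631, -0.815131); V <- V + (h/6)(k1 + 2k2 + 2k3 + k4): V^s = 0.7158, V^t = 1.8919
step 3: k1 = (1.844185, -0.813611), k2 = (1.725263, -1.178930), k3 = (1.685950, -1.152066), k4 = (1.442461, -1.442461); V <- V + (h/6)(k1 + 2k2 + 2k3 + k4): V^s = 1.1370, V^t = 1.6037
step 4: k1 = (1.442201, -1.442201), k2 = (1.123251, -1.608291), k3 = (1.099782, -1.574688), k4 = (0.780778, -1.604933); V <- V + (h/6)(k1 + 2k2 + 2k3 + k4): V^s = 1.4149, V^t = 1.2114

Answer: V^s = 1.4149, V^t = 1.2114


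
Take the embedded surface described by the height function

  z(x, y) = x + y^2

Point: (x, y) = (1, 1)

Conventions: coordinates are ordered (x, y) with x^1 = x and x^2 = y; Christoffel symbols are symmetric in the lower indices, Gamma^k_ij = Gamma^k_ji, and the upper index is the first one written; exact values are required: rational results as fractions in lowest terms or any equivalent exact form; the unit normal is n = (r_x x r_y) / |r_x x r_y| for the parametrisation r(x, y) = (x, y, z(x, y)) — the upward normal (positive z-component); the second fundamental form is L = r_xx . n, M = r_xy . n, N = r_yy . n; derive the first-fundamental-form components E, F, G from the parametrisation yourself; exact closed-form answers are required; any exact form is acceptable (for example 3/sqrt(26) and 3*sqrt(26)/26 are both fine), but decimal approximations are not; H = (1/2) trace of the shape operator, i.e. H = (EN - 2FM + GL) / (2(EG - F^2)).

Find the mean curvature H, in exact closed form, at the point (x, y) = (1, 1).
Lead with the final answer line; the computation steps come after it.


Answer: H = sqrt(6)/18

z_x = 1, z_y = 2, z_xx = 0, z_xy = 0, z_yy = 2
E = 2, F = 2, G = 5; answer radicand W^2 = 6
unnormalised second-form numerators: l = 0, m = 0, n = 2; L = l/sqrt(6), and similarly M = m/sqrt(W^2), N = n/sqrt(W^2)
H = (E*n - 2*F*m + G*l) / (2*(EG - F^2)*sqrt(W^2)); E*n - 2*F*m + G*l = 4, EG - F^2 = 6, so H = (1/3)/sqrt(6)


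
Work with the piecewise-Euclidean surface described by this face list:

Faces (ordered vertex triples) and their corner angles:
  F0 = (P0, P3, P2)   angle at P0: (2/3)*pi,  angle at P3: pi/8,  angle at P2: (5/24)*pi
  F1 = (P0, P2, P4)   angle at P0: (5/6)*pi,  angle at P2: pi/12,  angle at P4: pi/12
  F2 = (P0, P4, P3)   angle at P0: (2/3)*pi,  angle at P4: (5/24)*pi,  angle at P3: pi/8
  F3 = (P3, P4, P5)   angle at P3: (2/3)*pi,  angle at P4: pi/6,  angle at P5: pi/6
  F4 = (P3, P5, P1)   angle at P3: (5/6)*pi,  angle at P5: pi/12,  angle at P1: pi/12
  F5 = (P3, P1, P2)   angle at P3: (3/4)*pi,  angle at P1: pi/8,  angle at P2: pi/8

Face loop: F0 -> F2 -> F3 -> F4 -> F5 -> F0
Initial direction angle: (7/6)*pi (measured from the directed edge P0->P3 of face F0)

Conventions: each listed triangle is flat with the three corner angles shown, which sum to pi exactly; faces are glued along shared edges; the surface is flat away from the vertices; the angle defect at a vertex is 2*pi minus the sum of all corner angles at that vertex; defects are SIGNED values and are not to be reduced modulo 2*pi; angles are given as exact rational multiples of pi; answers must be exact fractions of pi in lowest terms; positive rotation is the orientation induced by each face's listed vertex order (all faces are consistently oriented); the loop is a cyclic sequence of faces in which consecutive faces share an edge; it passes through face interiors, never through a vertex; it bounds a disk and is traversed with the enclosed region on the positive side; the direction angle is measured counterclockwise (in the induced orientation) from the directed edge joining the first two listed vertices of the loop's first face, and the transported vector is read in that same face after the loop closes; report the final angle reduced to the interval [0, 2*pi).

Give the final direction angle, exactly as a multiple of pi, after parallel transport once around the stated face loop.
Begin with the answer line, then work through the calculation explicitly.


Answer: final direction angle = (2/3)*pi

enclosed vertex P3: corner angles sum to (5/2)*pi, defect = 2*pi - (5/2)*pi = -pi/2
by Gauss-Bonnet the loop rotates the vector by the enclosed defect sum (positive orientation, mod 2*pi)
final angle = (7/6)*pi - pi/2 = (2/3)*pi (mod 2*pi)


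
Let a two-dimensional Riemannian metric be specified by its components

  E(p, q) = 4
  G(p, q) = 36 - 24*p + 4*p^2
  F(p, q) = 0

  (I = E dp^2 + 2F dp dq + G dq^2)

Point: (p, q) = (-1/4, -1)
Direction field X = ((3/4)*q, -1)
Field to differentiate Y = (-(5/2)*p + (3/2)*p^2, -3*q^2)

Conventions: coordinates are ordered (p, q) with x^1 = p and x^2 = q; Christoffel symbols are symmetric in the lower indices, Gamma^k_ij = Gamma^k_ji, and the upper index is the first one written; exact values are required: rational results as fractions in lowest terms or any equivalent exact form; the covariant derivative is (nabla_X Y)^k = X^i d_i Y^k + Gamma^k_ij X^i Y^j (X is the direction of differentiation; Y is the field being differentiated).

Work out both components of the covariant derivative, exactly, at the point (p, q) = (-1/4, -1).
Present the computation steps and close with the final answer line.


E = 4, F = 0, G = 169/4 at the point
E_p = 0, E_q = 0, F_p = 0, F_q = 0, G_p = -26, G_q = 0
EG - F^2 = 169;  g^inv = (1/169) * [[169/4, 0], [0, 4]]
first-kind symbols [ij,l] = (1/2)(d_i g_jl + d_j g_il - d_l g_ij): [pp,p] = E_p/2 = 0, [pp,q] = F_p - E_q/2 = 0, [pq,p] = E_q/2 = 0, [pq,q] = G_p/2 = -13, [qq,p] = F_q - G_p/2 = 13, [qq,q] = G_q/2 = 0
Gamma^p_ij = (G*[ij,p] - F*[ij,q])/(EG - F^2), Gamma^q_ij = (E*[ij,q] - F*[ij,p])/(EG - F^2)
Gamma_ppp = 0, Gamma_ppq = 0, Gamma_pqq = 13/4, Gamma_qpp = 0, Gamma_qpq = -4/13, Gamma_qqq = 0
X = (-3/4, -1), Y = (23/32, -3) at the point

Answer: (nabla_X Y)^p = 195/16, (nabla_X Y)^q = -673/104


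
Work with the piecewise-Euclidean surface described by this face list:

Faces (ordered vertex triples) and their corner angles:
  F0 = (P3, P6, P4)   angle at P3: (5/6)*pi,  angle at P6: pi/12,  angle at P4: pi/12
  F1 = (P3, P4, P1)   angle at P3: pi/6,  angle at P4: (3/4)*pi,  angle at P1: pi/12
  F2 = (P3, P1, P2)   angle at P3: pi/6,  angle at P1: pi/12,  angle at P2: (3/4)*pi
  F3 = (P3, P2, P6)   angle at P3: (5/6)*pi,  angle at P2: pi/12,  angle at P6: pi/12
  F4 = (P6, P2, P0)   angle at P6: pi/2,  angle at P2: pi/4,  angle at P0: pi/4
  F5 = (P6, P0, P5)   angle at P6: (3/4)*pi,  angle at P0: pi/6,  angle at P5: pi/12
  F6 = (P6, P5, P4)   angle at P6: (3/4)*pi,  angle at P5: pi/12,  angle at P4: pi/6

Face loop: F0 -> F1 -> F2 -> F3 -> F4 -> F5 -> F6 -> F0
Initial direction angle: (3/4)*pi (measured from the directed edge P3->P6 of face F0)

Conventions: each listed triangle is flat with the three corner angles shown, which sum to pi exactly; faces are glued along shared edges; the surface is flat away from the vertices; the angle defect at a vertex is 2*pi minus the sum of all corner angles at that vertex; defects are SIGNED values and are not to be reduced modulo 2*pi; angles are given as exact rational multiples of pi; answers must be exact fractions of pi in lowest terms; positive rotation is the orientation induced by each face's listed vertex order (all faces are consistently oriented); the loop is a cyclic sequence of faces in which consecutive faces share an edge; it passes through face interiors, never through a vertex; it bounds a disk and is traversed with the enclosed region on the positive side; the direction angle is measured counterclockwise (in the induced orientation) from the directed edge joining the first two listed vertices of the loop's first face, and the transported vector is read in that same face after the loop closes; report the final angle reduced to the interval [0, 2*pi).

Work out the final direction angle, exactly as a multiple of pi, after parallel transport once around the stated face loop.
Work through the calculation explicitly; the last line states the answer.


enclosed vertex P3: corner angles sum to 2*pi, defect = 2*pi - 2*pi = 0
enclosed vertex P6: corner angles sum to (13/6)*pi, defect = 2*pi - (13/6)*pi = -pi/6
summing the enclosed defects onto the initial angle, mod 2*pi in the induced orientation:
final angle = (3/4)*pi - pi/6 = (7/12)*pi (mod 2*pi)

Answer: final direction angle = (7/12)*pi


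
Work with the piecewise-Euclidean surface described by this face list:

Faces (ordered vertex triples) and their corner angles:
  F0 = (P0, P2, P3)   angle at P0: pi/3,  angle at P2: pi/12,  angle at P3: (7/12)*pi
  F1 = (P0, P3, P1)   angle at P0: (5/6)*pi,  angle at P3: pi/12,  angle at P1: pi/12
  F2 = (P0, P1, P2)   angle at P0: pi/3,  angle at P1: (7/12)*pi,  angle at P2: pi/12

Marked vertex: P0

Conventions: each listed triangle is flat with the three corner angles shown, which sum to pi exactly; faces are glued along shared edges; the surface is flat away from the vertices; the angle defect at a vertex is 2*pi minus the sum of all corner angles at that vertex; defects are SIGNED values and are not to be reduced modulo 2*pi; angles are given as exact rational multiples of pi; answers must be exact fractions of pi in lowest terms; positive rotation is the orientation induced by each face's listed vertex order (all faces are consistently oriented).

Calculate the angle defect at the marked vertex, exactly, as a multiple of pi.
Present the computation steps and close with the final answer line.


Sum of corner angles at P0: (3/2)*pi
defect = 2*pi - (3/2)*pi

Answer: defect(P0) = pi/2


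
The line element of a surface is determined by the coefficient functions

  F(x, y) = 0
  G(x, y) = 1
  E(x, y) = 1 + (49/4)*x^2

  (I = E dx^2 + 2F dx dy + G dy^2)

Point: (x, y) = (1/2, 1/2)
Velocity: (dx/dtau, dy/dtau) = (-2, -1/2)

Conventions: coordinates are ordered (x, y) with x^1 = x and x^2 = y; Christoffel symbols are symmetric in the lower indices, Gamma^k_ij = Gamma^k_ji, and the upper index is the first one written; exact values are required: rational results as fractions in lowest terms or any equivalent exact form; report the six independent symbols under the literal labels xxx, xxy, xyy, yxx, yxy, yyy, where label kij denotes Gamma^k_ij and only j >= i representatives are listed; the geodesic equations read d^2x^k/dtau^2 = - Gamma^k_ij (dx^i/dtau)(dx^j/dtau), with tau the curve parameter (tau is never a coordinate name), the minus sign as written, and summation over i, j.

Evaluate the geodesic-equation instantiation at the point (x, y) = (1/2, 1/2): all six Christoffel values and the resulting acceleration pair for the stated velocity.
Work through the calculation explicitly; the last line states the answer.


E = 65/16, F = 0, G = 1 at the point
E_x = 49/4, E_y = 0, F_x = 0, F_y = 0, G_x = 0, G_y = 0
EG - F^2 = 65/16;  g^inv = (16/65) * [[1, 0], [0, 65/16]]
first-kind symbols [ij,l] = (1/2)(d_i g_jl + d_j g_il - d_l g_ij): [xx,x] = E_x/2 = 49/8, [xx,y] = F_x - E_y/2 = 0, [xy,x] = E_y/2 = 0, [xy,y] = G_x/2 = 0, [yy,x] = F_y - G_x/2 = 0, [yy,y] = G_y/2 = 0
Gamma^x_ij = (G*[ij,x] - F*[ij,y])/(EG - F^2), Gamma^y_ij = (E*[ij,y] - F*[ij,x])/(EG - F^2)
Gamma_xxx = 98/65, Gamma_xxy = 0, Gamma_xyy = 0, Gamma_yxx = 0, Gamma_yxy = 0, Gamma_yyy = 0
d^2x/dtau^2 = -(Gamma_xxx*(-2)^2 + 2*Gamma_xxy*(-2)*(-1/2) + Gamma_xyy*(-1/2)^2) = -392/65
d^2y/dtau^2 = -(Gamma_yxx*(-2)^2 + 2*Gamma_yxy*(-2)*(-1/2) + Gamma_yyy*(-1/2)^2) = 0

Answer: Gamma_xxx = 98/65, Gamma_xxy = 0, Gamma_xyy = 0, Gamma_yxx = 0, Gamma_yxy = 0, Gamma_yyy = 0; accelerations (d^2x/dtau^2, d^2y/dtau^2) = (-392/65, 0)


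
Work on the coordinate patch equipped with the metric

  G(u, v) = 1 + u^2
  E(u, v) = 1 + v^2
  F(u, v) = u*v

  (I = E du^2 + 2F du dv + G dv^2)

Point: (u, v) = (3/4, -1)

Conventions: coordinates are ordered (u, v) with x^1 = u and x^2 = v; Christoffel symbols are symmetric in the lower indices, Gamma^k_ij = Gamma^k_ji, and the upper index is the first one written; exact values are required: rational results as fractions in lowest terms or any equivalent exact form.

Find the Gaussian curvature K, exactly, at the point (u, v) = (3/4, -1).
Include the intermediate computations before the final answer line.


E = 2, F = -3/4, G = 25/16, EG - F^2 = 41/16 at the point
E_u = 0, E_v = -2, F_u = -1, F_v = 3/4, G_u = 3/2, G_v = 0
E_vv = 2, F_uv = 1, G_uu = 2
The intrinsic route: Brioschi's K = (det M1 - det M2)/(EG - F^2)^2.
M1 = [[-E_vv/2 + F_uv - G_uu/2, E_u/2, F_u - E_v/2], [F_v - G_u/2, E, F], [G_v/2, F, G]] = [[-1, 0, 0], [0, 2, -3/4], [0, -3/4, 25/16]]; det M1 = -41/16
M2 = [[0, E_v/2, G_u/2], [E_v/2, E, F], [G_u/2, F, G]] = [[0, -1, 3/4], [-1, 2, -3/4], [3/4, -3/4, 25/16]]; det M2 = -25/16
det M1 - det M2 = -1; K = -1 / (41/16)^2 = -256/1681

Answer: K = -256/1681


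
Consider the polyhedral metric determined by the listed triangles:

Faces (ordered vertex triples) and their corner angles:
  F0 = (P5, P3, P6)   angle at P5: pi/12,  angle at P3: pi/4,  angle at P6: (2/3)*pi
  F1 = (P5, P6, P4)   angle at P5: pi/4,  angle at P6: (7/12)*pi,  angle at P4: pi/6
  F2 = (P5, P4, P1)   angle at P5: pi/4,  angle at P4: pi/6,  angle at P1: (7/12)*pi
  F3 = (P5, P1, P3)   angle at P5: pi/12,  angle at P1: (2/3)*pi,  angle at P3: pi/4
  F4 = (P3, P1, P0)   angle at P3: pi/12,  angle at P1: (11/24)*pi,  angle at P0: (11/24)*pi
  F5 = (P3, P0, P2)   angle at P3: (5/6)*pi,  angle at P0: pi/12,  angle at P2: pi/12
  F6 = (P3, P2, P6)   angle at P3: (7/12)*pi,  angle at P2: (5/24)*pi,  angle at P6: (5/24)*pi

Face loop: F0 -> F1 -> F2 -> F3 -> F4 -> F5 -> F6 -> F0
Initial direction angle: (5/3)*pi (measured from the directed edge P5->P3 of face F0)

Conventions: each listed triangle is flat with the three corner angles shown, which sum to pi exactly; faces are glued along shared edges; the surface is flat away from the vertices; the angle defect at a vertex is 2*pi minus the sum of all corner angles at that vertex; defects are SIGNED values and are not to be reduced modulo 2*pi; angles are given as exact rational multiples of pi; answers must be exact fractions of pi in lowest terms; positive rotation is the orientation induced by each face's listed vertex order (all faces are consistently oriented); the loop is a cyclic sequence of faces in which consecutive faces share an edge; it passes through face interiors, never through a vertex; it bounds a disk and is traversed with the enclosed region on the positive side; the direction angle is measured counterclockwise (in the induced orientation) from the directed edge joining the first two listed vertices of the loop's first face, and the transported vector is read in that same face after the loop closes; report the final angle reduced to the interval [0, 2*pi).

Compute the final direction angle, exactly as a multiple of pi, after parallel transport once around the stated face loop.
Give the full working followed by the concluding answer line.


enclosed vertex P3: corner angles sum to 2*pi, defect = 2*pi - 2*pi = 0
enclosed vertex P5: corner angles sum to (2/3)*pi, defect = 2*pi - (2/3)*pi = (4/3)*pi
summing the enclosed defects onto the initial angle, mod 2*pi in the induced orientation:
final angle = (5/3)*pi + (4/3)*pi = pi (mod 2*pi)

Answer: final direction angle = pi


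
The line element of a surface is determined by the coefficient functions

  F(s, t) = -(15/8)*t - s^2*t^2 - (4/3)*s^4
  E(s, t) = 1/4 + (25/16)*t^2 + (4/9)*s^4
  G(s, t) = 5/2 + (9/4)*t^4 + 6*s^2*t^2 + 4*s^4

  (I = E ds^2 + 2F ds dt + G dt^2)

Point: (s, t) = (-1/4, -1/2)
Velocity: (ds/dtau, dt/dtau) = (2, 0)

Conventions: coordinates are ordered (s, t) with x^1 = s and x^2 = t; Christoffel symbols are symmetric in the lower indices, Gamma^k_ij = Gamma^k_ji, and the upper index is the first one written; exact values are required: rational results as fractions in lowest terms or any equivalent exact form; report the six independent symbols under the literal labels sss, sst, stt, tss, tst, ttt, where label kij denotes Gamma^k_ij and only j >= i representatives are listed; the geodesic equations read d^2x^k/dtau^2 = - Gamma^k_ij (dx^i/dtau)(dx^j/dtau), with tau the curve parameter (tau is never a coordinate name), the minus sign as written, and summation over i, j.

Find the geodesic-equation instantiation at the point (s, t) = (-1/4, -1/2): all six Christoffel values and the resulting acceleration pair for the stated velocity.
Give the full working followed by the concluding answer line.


E = 185/288, F = 11/12, G = 11/4 at the point
E_s = -1/36, E_t = -25/16, F_s = 5/24, F_t = -29/16, G_s = -1, G_t = -3/2
EG - F^2 = 1067/1152;  g^inv = (1152/1067) * [[11/4, -11/12], [-11/12, 185/288]]
first-kind symbols [ij,l] = (1/2)(d_i g_jl + d_j g_il - d_l g_ij): [ss,s] = E_s/2 = -1/72, [ss,t] = F_s - E_t/2 = 95/96, [st,s] = E_t/2 = -25/32, [st,t] = G_s/2 = -1/2, [tt,s] = F_t - G_s/2 = -21/16, [tt,t] = G_t/2 = -3/4
Gamma^s_ij = (G*[ij,s] - F*[ij,t])/(EG - F^2), Gamma^t_ij = (E*[ij,t] - F*[ij,s])/(EG - F^2)
Gamma_sss = -99/97, Gamma_sst = -177/97, Gamma_stt = -306/97, Gamma_tss = 17927/25608, Gamma_tst = 455/1067, Gamma_ttt = 831/1067
d^2s/dtau^2 = -(Gamma_sss*(2)^2 + 2*Gamma_sst*(2)*(0) + Gamma_stt*(0)^2) = 396/97
d^2t/dtau^2 = -(Gamma_tss*(2)^2 + 2*Gamma_tst*(2)*(0) + Gamma_ttt*(0)^2) = -17927/6402

Answer: Gamma_sss = -99/97, Gamma_sst = -177/97, Gamma_stt = -306/97, Gamma_tss = 17927/25608, Gamma_tst = 455/1067, Gamma_ttt = 831/1067; accelerations (d^2s/dtau^2, d^2t/dtau^2) = (396/97, -17927/6402)


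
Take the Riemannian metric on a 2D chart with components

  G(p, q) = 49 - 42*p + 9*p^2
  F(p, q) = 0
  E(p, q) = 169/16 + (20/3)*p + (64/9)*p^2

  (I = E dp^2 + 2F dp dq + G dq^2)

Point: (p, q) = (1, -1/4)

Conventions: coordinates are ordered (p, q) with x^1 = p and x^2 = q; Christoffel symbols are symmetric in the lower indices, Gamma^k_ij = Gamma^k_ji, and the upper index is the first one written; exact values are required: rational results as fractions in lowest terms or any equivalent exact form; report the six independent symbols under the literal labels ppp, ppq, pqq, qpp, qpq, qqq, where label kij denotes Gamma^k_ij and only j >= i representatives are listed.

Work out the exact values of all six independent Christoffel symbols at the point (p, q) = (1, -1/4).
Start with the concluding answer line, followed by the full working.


Answer: Gamma_ppp = 1504/3505, Gamma_ppq = 0, Gamma_pqq = 1728/3505, Gamma_qpp = 0, Gamma_qpq = -3/4, Gamma_qqq = 0

E = 3505/144, F = 0, G = 16 at the point
E_p = 188/9, E_q = 0, F_p = 0, F_q = 0, G_p = -24, G_q = 0
EG - F^2 = 3505/9;  g^inv = (9/3505) * [[16, 0], [0, 3505/144]]
first-kind symbols [ij,l] = (1/2)(d_i g_jl + d_j g_il - d_l g_ij): [pp,p] = E_p/2 = 94/9, [pp,q] = F_p - E_q/2 = 0, [pq,p] = E_q/2 = 0, [pq,q] = G_p/2 = -12, [qq,p] = F_q - G_p/2 = 12, [qq,q] = G_q/2 = 0
Gamma^p_ij = (G*[ij,p] - F*[ij,q])/(EG - F^2), Gamma^q_ij = (E*[ij,q] - F*[ij,p])/(EG - F^2)


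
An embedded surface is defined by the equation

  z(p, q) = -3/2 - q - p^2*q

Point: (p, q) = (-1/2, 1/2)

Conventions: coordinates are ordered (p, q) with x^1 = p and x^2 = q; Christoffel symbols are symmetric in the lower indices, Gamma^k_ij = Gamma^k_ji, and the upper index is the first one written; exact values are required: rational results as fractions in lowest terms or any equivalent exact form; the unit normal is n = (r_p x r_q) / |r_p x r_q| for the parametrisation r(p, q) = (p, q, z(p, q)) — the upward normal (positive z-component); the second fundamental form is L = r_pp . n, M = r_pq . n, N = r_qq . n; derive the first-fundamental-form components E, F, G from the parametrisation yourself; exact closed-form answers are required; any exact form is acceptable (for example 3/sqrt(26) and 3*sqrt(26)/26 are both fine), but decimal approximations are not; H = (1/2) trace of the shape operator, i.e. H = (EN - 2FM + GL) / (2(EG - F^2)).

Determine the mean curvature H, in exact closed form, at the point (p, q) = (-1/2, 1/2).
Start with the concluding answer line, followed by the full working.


Answer: H = -14*sqrt(5)/225

z_p = 1/2, z_q = -5/4, z_pp = -1, z_pq = 1, z_qq = 0
E = 5/4, F = -5/8, G = 41/16; answer radicand W^2 = 45/16
unnormalised second-form numerators: l = -1, m = 1, n = 0; L = l/sqrt(45/16), and similarly M = m/sqrt(W^2), N = n/sqrt(W^2)
H = (E*n - 2*F*m + G*l) / (2*(EG - F^2)*sqrt(W^2)); E*n - 2*F*m + G*l = -21/16, EG - F^2 = 45/16, so H = (-7/30)/sqrt(45/16)


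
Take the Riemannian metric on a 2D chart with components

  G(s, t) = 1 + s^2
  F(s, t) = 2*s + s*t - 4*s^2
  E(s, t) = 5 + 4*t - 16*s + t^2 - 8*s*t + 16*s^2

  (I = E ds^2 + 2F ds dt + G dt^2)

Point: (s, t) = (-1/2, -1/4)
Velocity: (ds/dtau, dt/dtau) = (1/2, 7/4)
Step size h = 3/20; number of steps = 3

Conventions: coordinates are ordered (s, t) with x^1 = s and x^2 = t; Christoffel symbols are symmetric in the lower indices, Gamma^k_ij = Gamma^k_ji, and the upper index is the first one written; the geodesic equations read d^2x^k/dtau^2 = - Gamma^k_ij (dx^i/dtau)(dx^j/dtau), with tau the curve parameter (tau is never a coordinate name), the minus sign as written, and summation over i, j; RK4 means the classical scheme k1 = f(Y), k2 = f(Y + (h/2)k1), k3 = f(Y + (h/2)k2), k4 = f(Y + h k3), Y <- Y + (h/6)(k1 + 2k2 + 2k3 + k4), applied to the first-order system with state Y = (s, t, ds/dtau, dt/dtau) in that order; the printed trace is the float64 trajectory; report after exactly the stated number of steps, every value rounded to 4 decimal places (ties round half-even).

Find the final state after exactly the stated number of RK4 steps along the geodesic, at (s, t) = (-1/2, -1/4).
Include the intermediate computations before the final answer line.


f(Y) = (ds/dtau, dt/dtau, -Gamma^s_ij Y'^i Y'^j, -Gamma^t_ij Y'^i Y'^j) with the Gammas evaluated at the stage position; h = 0.150000; intermediate values shown to 6 dp
step 0: s = -0.5000, t = -0.2500, ds/dtau = 0.5000, dt/dtau = 1.7500
step 1:
  k1: at (s, t) = (-0.500000, -0.250000), (ds/dtau, dt/dtau) = (0.500000, 1.750000); Gamma_sss = -0.979592, Gamma_sst = 0.244898, Gamma_stt = 0.000000, Gamma_tss = 0.130612, Gamma_tst = -0.032653, Gamma_ttt = 0.000000; k1 = (0.500000, 1.750000, -0.183673, 0.024490)
  k2: at (s, t) = (-0.462500, -0.118750), (ds/dtau, dt/dtau) = (0.486224, 1.751837); Gamma_sss = -0.986051, Gamma_sst = 0.246513, Gamma_stt = 0.000000, Gamma_tss = 0.122224, Gamma_tst = -0.030556, Gamma_ttt = 0.000000; k2 = (0.486224, 1.751837, -0.186836, 0.023159)
  k3: at (s, t) = (-0.463533, -0.118612), (ds/dtau, dt/dtau) = (0.485987, 1.751737); Gamma_sss = -0.985042, Gamma_sst = 0.246261, Gamma_stt = 0.000000, Gamma_tss = 0.122232, Gamma_tst = -0.030558, Gamma_ttt = 0.000000; k3 = (0.485987, 1.751737, -0.186643, 0.023160)
  k4: at (s, t) = (-0.427102, 0.012761), (ds/dtau, dt/dtau) = (0.472004, 1.753474); Gamma_sss = -0.990363, Gamma_sst = 0.247591, Gamma_stt = 0.000000, Gamma_tss = 0.113670, Gamma_tst = -0.028418, Gamma_ttt = 0.000000; k4 = (0.472004, 1.753474, -0.189195, 0.021715)
  Y <- Y + (h/6)(k1 + 2k2 + 2k3 + k4): s = -0.4271, t = 0.0128, ds/dtau = 0.4720, dt/dtau = 1.7535
step 2:
  k1: at (s, t) = (-0.427089, 0.012766), (ds/dtau, dt/dtau) = (0.472004, 1.753471); Gamma_sss = -0.990374, Gamma_sst = 0.247594, Gamma_stt = 0.000000, Gamma_tss = 0.113670, Gamma_tst = -0.028417, Gamma_ttt = 0.000000; k1 = (0.472004, 1.753471, -0.189196, 0.021715)
  k2: at (s, t) = (-0.391689, 0.144276), (ds/dtau, dt/dtau) = (0.457815, 1.755100); Gamma_sss = -0.994570, Gamma_sst = 0.248642, Gamma_stt = 0.000000, Gamma_tss = 0.104974, Gamma_tst = -0.026244, Gamma_ttt = 0.000000; k2 = (0.457815, 1.755100, -0.191117, 0.020172)
  k3: at (s, t) = (-0.392753, 0.144398), (ds/dtau, dt/dtau) = (0.457671, 1.754984); Gamma_sss = -0.993523, Gamma_sst = 0.248381, Gamma_stt = 0.000000, Gamma_tss = 0.105025, Gamma_tst = -0.026256, Gamma_ttt = 0.000000; k3 = (0.457671, 1.754984, -0.190895, 0.020179)
  k4: at (s, t) = (-0.358439, 0.276013), (ds/dtau, dt/dtau) = (0.443370, 1.756498); Gamma_sss = -0.996522, Gamma_sst = 0.249131, Gamma_stt = 0.000000, Gamma_tss = 0.096284, Gamma_tst = -0.024071, Gamma_ttt = 0.000000; k4 = (0.443370, 1.756498, -0.192142, 0.018565)
  Y <- Y + (h/6)(k1 + 2k2 + 2k3 + k4): s = -0.3584, t = 0.2760, ds/dtau = 0.4434, dt/dtau = 1.7565
step 3:
  k1: at (s, t) = (-0.358431, 0.276019), (ds/dtau, dt/dtau) = (0.443370, 1.756496); Gamma_sss = -0.996529, Gamma_sst = 0.249132, Gamma_stt = 0.000000, Gamma_tss = 0.096283, Gamma_tst = -0.024071, Gamma_ttt = 0.000000; k1 = (0.443370, 1.756496, -0.192142, 0.018565)
  k2: at (s, t) = (-0.325178, 0.407756), (ds/dtau, dt/dtau) = (0.428960, 1.757888); Gamma_sss = -0.998344, Gamma_sst = 0.249586, Gamma_stt = 0.000000, Gamma_tss = 0.087540, Gamma_tst = -0.021885, Gamma_ttt = 0.000000; k2 = (0.428960, 1.757888, -0.192706, 0.016897)
  k3: at (s, t) = (-0.326259, 0.407861), (ds/dtau, dt/dtau) = (0.428917, 1.757763); Gamma_sss = -0.997283, Gamma_sst = 0.249321, Gamma_stt = 0.000000, Gamma_tss = 0.087633, Gamma_tst = -0.021908, Gamma_ttt = 0.000000; k3 = (0.428917, 1.757763, -0.192473, 0.016913)
  k4: at (s, t) = (-0.294093, 0.539683), (ds/dtau, dt/dtau) = (0.414499, 1.759033); Gamma_sss = -0.997896, Gamma_sst = 0.249474, Gamma_stt = 0.000000, Gamma_tss = 0.078975, Gamma_tst = -0.019744, Gamma_ttt = 0.000000; k4 = (0.414499, 1.759033, -0.192344, 0.015222)
  Y <- Y + (h/6)(k1 + 2k2 + 2k3 + k4): s = -0.2941, t = 0.5397, ds/dtau = 0.4145, dt/dtau = 1.7590

Answer: s = -0.2941, t = 0.5397, ds/dtau = 0.4145, dt/dtau = 1.7590


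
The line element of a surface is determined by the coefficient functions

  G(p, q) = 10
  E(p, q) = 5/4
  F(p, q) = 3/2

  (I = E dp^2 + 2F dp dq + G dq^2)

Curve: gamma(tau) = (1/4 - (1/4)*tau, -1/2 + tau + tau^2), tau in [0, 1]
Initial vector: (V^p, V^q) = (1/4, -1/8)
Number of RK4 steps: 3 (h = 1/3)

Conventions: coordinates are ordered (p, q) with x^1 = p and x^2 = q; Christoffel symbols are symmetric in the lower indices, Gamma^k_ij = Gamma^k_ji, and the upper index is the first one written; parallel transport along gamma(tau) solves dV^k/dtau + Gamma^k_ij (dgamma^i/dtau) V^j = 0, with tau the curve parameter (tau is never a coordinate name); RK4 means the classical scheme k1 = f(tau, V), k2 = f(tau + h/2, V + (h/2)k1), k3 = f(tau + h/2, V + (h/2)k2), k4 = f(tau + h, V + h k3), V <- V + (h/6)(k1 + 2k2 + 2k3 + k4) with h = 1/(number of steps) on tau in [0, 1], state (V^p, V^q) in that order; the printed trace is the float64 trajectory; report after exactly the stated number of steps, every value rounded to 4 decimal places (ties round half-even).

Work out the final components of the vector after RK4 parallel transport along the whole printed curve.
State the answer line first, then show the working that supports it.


Answer: V^p = 0.2500, V^q = -0.1250

gamma'(tau) = (-1/4, 1 + 2*tau); f(tau, V)^k = -Gamma^k_ij(gamma(tau)) gamma'^i(tau) V^j; h = 1/3; intermediate values shown to 6 dp
curve data and Christoffel symbols at the stage parameters:
  tau = 0.000000: gamma = (0.250000, -0.500000), gamma' = (-0.250000, 1.000000); Gamma_ppp = 0.000000, Gamma_ppq = 0.000000, Gamma_pqq = 0.000000, Gamma_qpp = 0.000000, Gamma_qpq = 0.000000, Gamma_qqq = 0.000000
  tau = 0.166667: gamma = (0.208333, -0.305556), gamma' = (-0.250000, 1.333333); Gamma_ppp = 0.000000, Gamma_ppq = 0.000000, Gamma_pqq = 0.000000, Gamma_qpp = 0.000000, Gamma_qpq = 0.000000, Gamma_qqq = 0.000000
  tau = 0.333333: gamma = (0.166667, -0.055556), gamma' = (-0.250000, 1.666667); Gamma_ppp = 0.000000, Gamma_ppq = 0.000000, Gamma_pqq = 0.000000, Gamma_qpp = 0.000000, Gamma_qpq = 0.000000, Gamma_qqq = 0.000000
  tau = 0.500000: gamma = (0.125000, 0.250000), gamma' = (-0.250000, 2.000000); Gamma_ppp = 0.000000, Gamma_ppq = 0.000000, Gamma_pqq = 0.000000, Gamma_qpp = 0.000000, Gamma_qpq = 0.000000, Gamma_qqq = 0.000000
  tau = 0.666667: gamma = (0.083333, 0.611111), gamma' = (-0.250000, 2.333333); Gamma_ppp = 0.000000, Gamma_ppq = 0.000000, Gamma_pqq = 0.000000, Gamma_qpp = 0.000000, Gamma_qpq = 0.000000, Gamma_qqq = 0.000000
  tau = 0.833333: gamma = (0.041667, 1.027778), gamma' = (-0.250000, 2.666667); Gamma_ppp = 0.000000, Gamma_ppq = 0.000000, Gamma_pqq = 0.000000, Gamma_qpp = 0.000000, Gamma_qpq = 0.000000, Gamma_qqq = 0.000000
  tau = 1.000000: gamma = (0.000000, 1.500000), gamma' = (-0.250000, 3.000000); Gamma_ppp = 0.000000, Gamma_ppq = 0.000000, Gamma_pqq = 0.000000, Gamma_qpp = 0.000000, Gamma_qpq = 0.000000, Gamma_qqq = 0.000000
step 0: V^p = 0.2500, V^q = -0.1250
step 1: k1 = (0.000000, 0.000000), k2 = (0.000000, 0.000000), k3 = (0.000000, 0.000000), k4 = (0.000000, 0.000000); V <- V + (h/6)(k1 + 2k2 + 2k3 + k4): V^p = 0.2500, V^q = -0.1250
step 2: k1 = (0.000000, 0.000000), k2 = (0.000000, 0.000000), k3 = (0.000000, 0.000000), k4 = (0.000000, 0.000000); V <- V + (h/6)(k1 + 2k2 + 2k3 + k4): V^p = 0.2500, V^q = -0.1250
step 3: k1 = (0.000000, 0.000000), k2 = (0.000000, 0.000000), k3 = (0.000000, 0.000000), k4 = (0.000000, 0.000000); V <- V + (h/6)(k1 + 2k2 + 2k3 + k4): V^p = 0.2500, V^q = -0.1250


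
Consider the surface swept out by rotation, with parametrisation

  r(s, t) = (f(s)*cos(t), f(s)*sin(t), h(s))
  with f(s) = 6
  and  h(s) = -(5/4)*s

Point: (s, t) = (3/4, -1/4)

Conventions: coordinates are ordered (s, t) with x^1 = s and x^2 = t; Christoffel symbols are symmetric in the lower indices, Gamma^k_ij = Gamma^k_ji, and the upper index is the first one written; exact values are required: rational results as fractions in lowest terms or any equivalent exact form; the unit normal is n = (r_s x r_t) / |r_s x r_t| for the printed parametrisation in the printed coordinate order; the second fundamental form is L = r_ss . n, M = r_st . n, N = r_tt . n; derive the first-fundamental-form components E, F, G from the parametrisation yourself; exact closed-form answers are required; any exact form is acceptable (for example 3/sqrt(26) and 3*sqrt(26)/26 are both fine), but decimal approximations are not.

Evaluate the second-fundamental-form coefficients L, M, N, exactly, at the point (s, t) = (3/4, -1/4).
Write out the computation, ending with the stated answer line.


f = 6, f' = 0, f'' = 0, h' = -5/4, h'' = 0
E = 25/16, F = 0, G = 36; answer radicand W^2 = 25/16
unnormalised second-form numerators: l = 0, m = 0, n = -15/2; L = l/sqrt(25/16), and similarly M = m/sqrt(W^2), N = n/sqrt(W^2)

Answer: L = 0, M = 0, N = -6


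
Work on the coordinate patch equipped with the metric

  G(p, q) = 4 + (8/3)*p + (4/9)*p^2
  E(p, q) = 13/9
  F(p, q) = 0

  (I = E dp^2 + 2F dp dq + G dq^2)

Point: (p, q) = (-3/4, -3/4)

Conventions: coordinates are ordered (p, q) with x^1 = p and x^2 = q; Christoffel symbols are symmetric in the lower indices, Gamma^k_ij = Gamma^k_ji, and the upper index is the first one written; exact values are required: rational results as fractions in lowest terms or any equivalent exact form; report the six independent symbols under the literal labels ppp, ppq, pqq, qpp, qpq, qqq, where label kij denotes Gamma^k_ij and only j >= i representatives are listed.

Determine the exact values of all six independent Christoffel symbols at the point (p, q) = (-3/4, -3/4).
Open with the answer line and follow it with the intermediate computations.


Answer: Gamma_ppp = 0, Gamma_ppq = 0, Gamma_pqq = -9/13, Gamma_qpp = 0, Gamma_qpq = 4/9, Gamma_qqq = 0

E = 13/9, F = 0, G = 9/4 at the point
E_p = 0, E_q = 0, F_p = 0, F_q = 0, G_p = 2, G_q = 0
EG - F^2 = 13/4;  g^inv = (4/13) * [[9/4, 0], [0, 13/9]]
first-kind symbols [ij,l] = (1/2)(d_i g_jl + d_j g_il - d_l g_ij): [pp,p] = E_p/2 = 0, [pp,q] = F_p - E_q/2 = 0, [pq,p] = E_q/2 = 0, [pq,q] = G_p/2 = 1, [qq,p] = F_q - G_p/2 = -1, [qq,q] = G_q/2 = 0
Gamma^p_ij = (G*[ij,p] - F*[ij,q])/(EG - F^2), Gamma^q_ij = (E*[ij,q] - F*[ij,p])/(EG - F^2)


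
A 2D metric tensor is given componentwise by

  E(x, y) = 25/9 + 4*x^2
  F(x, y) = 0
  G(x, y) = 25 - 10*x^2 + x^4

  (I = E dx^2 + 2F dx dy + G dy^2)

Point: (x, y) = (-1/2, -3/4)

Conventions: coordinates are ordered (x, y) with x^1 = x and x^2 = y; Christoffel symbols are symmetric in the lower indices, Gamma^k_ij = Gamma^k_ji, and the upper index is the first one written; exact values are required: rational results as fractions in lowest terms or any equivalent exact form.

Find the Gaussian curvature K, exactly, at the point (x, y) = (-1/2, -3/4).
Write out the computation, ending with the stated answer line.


E = 34/9, F = 0, G = 361/16, EG - F^2 = 6137/72 at the point
E_x = -4, E_y = 0, F_x = 0, F_y = 0, G_x = 19/2, G_y = 0
E_yy = 0, F_xy = 0, G_xx = -17
K follows from Brioschi's formula, (det M1 - det M2)/(EG - F^2)^2.
M1 = [[-E_yy/2 + F_xy - G_xx/2, E_x/2, F_x - E_y/2], [F_y - G_x/2, E, F], [G_y/2, F, G]] = [[17/2, -2, 0], [-19/4, 34/9, 0], [0, 0, 361/16]]; det M1 = 146927/288
M2 = [[0, E_y/2, G_x/2], [E_y/2, E, F], [G_x/2, F, G]] = [[0, 0, 19/4], [0, 34/9, 0], [19/4, 0, 361/16]]; det M2 = -6137/72
det M1 - det M2 = 171475/288; K = 171475/288 / (6137/72)^2 = 450/5491

Answer: K = 450/5491


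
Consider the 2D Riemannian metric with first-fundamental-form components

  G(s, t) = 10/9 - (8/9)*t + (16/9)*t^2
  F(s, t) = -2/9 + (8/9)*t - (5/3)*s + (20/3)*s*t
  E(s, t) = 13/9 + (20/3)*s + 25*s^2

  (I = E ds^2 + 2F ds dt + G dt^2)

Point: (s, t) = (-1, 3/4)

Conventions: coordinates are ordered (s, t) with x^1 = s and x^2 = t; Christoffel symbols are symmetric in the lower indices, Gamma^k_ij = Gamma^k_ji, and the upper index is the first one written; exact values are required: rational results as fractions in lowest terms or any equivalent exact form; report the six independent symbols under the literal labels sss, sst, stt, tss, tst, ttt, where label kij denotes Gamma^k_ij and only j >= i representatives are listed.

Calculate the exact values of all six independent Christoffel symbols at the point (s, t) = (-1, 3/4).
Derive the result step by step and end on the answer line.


E = 178/9, F = -26/9, G = 13/9 at the point
E_s = -130/3, E_t = 0, F_s = 10/3, F_t = -52/9, G_s = 0, G_t = 16/9
EG - F^2 = 182/9;  g^inv = (9/182) * [[13/9, 26/9], [26/9, 178/9]]
first-kind symbols [ij,l] = (1/2)(d_i g_jl + d_j g_il - d_l g_ij): [ss,s] = E_s/2 = -65/3, [ss,t] = F_s - E_t/2 = 10/3, [st,s] = E_t/2 = 0, [st,t] = G_s/2 = 0, [tt,s] = F_t - G_s/2 = -52/9, [tt,t] = G_t/2 = 8/9
Gamma^s_ij = (G*[ij,s] - F*[ij,t])/(EG - F^2), Gamma^t_ij = (E*[ij,t] - F*[ij,s])/(EG - F^2)

Answer: Gamma_sss = -15/14, Gamma_sst = 0, Gamma_stt = -2/7, Gamma_tss = 15/91, Gamma_tst = 0, Gamma_ttt = 4/91


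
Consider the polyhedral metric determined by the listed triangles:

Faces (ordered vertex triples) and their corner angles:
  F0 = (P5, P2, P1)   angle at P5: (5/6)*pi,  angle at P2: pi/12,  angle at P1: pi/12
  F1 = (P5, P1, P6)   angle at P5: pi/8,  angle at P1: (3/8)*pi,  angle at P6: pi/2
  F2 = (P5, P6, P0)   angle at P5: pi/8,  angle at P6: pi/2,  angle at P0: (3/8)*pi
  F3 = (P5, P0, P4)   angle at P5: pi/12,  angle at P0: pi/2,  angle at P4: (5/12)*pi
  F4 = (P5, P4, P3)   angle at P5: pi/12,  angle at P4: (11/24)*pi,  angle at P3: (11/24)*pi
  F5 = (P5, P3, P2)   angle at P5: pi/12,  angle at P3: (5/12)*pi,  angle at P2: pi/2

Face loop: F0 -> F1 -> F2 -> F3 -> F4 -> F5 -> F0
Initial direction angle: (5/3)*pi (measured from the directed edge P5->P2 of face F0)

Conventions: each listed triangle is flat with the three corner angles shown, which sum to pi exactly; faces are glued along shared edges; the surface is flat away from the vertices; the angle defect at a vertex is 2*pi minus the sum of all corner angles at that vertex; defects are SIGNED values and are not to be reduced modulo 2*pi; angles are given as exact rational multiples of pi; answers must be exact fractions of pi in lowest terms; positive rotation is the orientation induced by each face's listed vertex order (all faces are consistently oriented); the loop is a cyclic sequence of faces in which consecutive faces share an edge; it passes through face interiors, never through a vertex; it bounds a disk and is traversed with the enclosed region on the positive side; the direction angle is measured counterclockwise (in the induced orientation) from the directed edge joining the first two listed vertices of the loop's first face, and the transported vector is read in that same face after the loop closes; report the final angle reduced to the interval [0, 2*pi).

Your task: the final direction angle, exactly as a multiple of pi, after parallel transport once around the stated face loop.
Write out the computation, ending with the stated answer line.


enclosed vertex P5: corner angles sum to (4/3)*pi, defect = 2*pi - (4/3)*pi = (2/3)*pi
final direction = starting direction + enclosed defect total, reduced mod 2*pi (induced orientation)
final angle = (5/3)*pi + (2/3)*pi = pi/3 (mod 2*pi)

Answer: final direction angle = pi/3
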